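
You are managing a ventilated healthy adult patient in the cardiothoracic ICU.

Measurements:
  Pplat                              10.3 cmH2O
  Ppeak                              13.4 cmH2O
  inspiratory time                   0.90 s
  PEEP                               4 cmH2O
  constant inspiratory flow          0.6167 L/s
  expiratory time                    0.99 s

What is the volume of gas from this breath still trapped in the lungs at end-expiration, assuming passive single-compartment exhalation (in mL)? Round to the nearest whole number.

59

Vt = flow × Ti = 0.6167 L/s × 0.90 s × 1000 mL/L = 555.03 mL.
R = (PIP − Pplat)/V̇ = (13.4 − 10.3) / 0.6167 = 3.1/0.6167 = 5.027 cmH2O·s/L.
C = Vt/(Pplat − PEEP) = 555.03 / (10.3 − 4) = 555.03/6.3 = 88.1 mL/cmH2O.
τ = R × C = 5.027 × 0.0881 L/cmH2O = 0.4429 s.
Fraction remaining = e^(−Te/τ) = e^(−0.99/0.4429) = 0.107.
Trapped volume = 555.03 × 0.107 = 59.388 mL.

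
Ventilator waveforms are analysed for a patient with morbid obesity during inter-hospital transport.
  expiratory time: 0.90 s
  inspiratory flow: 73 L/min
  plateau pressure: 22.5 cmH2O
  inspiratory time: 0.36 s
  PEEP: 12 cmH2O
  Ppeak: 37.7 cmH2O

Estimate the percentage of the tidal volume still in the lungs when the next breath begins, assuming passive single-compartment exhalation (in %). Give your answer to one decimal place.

17.8

Flow: 73 L/min ÷ 60 = 1.2167 L/s.
Vt = flow × Ti = 1.2167 L/s × 0.36 s × 1000 mL/L = 438.01 mL.
R = (PIP − Pplat)/V̇ = (37.7 − 22.5) / 1.2167 = 15.2/1.2167 = 12.493 cmH2O·s/L.
C = Vt/(Pplat − PEEP) = 438.01 / (22.5 − 12) = 438.01/10.5 = 41.715 mL/cmH2O.
τ = R × C = 12.493 × 0.04172 L/cmH2O = 0.5212 s.
Fraction remaining at end-expiration = e^(−Te/τ) = e^(−0.90/0.5212) = 0.1779 → 17.79%.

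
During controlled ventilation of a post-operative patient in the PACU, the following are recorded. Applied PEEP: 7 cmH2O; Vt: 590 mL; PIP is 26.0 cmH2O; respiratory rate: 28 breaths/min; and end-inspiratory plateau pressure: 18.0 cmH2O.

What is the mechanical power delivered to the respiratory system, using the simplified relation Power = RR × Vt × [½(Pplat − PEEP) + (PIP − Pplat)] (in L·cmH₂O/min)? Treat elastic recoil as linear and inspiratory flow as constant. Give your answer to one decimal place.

223.0

Per-breath work = Vt × [½(Pplat−PEEP) + (PIP−Pplat)] = 0.590 × [0.5×11.0 + 8.0] = 0.590 × 13.5 = 7.965 L·cmH2O.
Power = 28 × 7.965 = 223.02 L·cmH2O/min.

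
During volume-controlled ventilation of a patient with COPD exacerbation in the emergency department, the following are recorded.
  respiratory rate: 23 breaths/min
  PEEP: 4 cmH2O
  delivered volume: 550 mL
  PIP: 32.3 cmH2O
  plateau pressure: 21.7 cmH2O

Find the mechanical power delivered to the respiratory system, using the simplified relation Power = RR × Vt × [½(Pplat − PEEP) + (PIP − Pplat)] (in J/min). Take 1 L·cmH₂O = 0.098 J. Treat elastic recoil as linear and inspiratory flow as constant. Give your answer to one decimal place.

24.1

Per-breath work = Vt × [½(Pplat−PEEP) + (PIP−Pplat)] = 0.550 × [0.5×17.7 + 10.6] = 0.550 × 19.45 = 10.698 L·cmH2O.
Power = 23 × 10.698 = 246.05 L·cmH2O/min.
× 0.098 J/(L·cmH2O) → 24.113 J/min.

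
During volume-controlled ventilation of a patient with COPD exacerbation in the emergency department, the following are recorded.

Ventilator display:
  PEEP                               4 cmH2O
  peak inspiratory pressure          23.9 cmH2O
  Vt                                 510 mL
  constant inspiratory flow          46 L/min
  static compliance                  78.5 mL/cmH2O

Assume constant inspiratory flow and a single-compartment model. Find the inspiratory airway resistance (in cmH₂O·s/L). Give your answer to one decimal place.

17.5

Flow: 46 L/min ÷ 60 = 0.7667 L/s.
Equation of motion (constant flow): PIP = Vt/C + R·V̇ + PEEP.
R·V̇ = PIP − Vt/C − PEEP = 23.9 − 510/78.5 − 4 = 23.9 − 6.497 − 4 = 13.403 cmH2O.
R = 13.403 / 0.7667 = 17.481 cmH2O·s/L.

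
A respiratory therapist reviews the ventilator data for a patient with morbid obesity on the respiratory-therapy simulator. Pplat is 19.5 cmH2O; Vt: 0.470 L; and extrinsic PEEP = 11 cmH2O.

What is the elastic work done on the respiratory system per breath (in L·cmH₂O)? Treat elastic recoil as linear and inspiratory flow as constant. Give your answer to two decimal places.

2.00

Elastic work ≈ ½ × (Pplat − PEEP) × Vt = 0.5 × (19.5 − 11) × 0.470 L = 0.5 × 8.5 × 0.470 = 1.998 L·cmH2O.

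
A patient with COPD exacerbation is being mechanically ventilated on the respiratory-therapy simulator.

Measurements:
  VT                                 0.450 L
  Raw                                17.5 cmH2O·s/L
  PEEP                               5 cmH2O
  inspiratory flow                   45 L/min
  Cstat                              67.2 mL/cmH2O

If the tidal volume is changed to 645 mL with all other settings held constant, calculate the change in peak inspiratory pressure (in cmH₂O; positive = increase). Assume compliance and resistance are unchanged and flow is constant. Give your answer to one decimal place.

PIP = Vt/C + R·V̇ + PEEP (constant-flow equation of motion).
Only the elastic term changes: ΔPIP = ΔVt / C = (645 − 450) / 67.2 = 2.902 cmH2O.

2.9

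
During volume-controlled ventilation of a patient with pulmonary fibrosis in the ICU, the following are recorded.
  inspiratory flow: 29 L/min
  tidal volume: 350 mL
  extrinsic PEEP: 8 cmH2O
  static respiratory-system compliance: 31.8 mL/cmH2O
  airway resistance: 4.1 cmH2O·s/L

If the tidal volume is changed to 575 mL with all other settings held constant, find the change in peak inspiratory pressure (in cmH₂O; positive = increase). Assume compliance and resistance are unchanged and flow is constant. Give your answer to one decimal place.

PIP = Vt/C + R·V̇ + PEEP (constant-flow equation of motion).
Only the elastic term changes: ΔPIP = ΔVt / C = (575 − 350) / 31.8 = 7.075 cmH2O.

7.1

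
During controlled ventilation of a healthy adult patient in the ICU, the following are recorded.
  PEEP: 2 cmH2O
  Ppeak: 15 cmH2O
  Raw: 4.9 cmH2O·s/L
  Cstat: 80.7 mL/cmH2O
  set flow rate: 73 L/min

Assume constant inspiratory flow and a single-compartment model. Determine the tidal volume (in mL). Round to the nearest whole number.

568

Flow: 73 L/min ÷ 60 = 1.2167 L/s.
Equation of motion (constant flow): PIP = Vt/C + R·V̇ + PEEP.
Vt/C = PIP − R·V̇ − PEEP = 15 − 5.962 − 2 = 7.038 cmH2O.
Vt = C × 7.038 = 80.7 × 7.038 = 567.97 mL.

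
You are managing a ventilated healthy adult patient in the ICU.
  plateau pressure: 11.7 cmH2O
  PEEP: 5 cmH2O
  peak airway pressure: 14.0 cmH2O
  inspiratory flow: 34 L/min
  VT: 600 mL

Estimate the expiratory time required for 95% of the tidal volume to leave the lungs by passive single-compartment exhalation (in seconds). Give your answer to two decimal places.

1.09

Flow: 34 L/min ÷ 60 = 0.5667 L/s.
R = (PIP − Pplat)/V̇ = (14.0 − 11.7) / 0.5667 = 2.3/0.5667 = 4.059 cmH2O·s/L.
C = Vt/(Pplat − PEEP) = 600.0 / (11.7 − 5) = 600.0/6.7 = 89.552 mL/cmH2O.
τ = R × C = 4.059 × 0.08955 L/cmH2O = 0.3635 s.
t = −τ·ln(1 − 0.95) = −0.3635·ln(0.05) = 1.089 s.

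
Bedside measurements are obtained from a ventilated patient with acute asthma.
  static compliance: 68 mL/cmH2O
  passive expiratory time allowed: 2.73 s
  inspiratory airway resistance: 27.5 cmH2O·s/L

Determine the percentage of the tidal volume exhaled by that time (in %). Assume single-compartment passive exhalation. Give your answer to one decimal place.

τ = R × C = 27.5 × 68 mL/cmH2O = 27.5 × 0.068 L/cmH2O = 1.87 s.
Passive exhalation: V(t)/V₀ = e^(−t/τ) = e^(−2.73/1.87) = 0.2323.
Fraction exhaled = 1 − 0.2323 = 0.7677 → 76.77%.

76.8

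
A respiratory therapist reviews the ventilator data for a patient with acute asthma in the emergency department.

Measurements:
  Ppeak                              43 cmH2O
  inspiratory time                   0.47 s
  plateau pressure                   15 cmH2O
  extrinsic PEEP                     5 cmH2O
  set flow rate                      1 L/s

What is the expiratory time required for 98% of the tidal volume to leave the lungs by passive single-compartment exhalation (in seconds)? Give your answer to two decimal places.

5.15

Vt = flow × Ti = 1 L/s × 0.47 s × 1000 mL/L = 470.0 mL.
R = (PIP − Pplat)/V̇ = (43 − 15) / 1 = 28.0/1 = 28.0 cmH2O·s/L.
C = Vt/(Pplat − PEEP) = 470.0 / (15 − 5) = 470.0/10.0 = 47.0 mL/cmH2O.
τ = R × C = 28.0 × 0.047 L/cmH2O = 1.316 s.
t = −τ·ln(1 − 0.98) = −1.316·ln(0.02) = 5.148 s.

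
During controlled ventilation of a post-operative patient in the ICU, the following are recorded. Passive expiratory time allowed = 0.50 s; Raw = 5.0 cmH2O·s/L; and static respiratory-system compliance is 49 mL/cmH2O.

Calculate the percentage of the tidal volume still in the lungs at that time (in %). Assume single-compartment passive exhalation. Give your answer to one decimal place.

13.0

τ = R × C = 5.0 × 49 mL/cmH2O = 5.0 × 0.049 L/cmH2O = 0.245 s.
Passive exhalation: V(t)/V₀ = e^(−t/τ) = e^(−0.50/0.245) = 0.1299.
Fraction remaining = 0.1299 → 12.99%.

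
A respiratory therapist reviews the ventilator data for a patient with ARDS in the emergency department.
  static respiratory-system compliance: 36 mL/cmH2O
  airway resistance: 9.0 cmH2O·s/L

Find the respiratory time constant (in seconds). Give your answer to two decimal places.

τ = R × C = 9.0 × 36 mL/cmH2O = 9.0 × 0.036 L/cmH2O = 0.324 s.

0.32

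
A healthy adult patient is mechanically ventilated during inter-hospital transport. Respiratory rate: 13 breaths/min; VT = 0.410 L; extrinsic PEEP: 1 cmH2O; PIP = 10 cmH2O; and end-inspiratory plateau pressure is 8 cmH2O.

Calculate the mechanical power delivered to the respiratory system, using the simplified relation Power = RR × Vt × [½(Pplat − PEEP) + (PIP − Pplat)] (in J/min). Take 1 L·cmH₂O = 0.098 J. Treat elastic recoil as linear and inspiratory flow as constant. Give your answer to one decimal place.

Per-breath work = Vt × [½(Pplat−PEEP) + (PIP−Pplat)] = 0.410 × [0.5×7.0 + 2.0] = 0.410 × 5.5 = 2.255 L·cmH2O.
Power = 13 × 2.255 = 29.315 L·cmH2O/min.
× 0.098 J/(L·cmH2O) → 2.873 J/min.

2.9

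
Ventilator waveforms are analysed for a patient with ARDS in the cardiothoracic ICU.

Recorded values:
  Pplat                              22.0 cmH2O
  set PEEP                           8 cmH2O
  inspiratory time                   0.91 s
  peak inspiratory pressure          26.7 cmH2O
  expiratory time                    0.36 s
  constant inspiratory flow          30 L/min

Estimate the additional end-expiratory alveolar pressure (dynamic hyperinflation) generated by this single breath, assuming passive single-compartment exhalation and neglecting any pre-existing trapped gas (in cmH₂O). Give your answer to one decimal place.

4.3

Flow: 30 L/min ÷ 60 = 0.5 L/s.
Vt = flow × Ti = 0.5 L/s × 0.91 s × 1000 mL/L = 455.0 mL.
R = (PIP − Pplat)/V̇ = (26.7 − 22.0) / 0.5 = 4.7/0.5 = 9.4 cmH2O·s/L.
C = Vt/(Pplat − PEEP) = 455.0 / (22.0 − 8) = 455.0/14.0 = 32.5 mL/cmH2O.
τ = R × C = 9.4 × 0.0325 L/cmH2O = 0.3055 s.
Fraction remaining = e^(−Te/τ) = e^(−0.36/0.3055) = 0.3078; trapped volume = 455.0 × 0.3078 = 140.05 mL.
Additional alveolar pressure from trapping ≈ V_trapped / C = 140.05 / 32.5 = 4.309 cmH2O.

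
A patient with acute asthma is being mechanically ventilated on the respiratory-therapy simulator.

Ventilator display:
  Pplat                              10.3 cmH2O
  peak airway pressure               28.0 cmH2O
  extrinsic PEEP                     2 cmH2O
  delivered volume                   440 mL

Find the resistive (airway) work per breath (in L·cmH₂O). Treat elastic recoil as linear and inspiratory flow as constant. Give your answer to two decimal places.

With constant inspiratory flow the resistive pressure is constant at PIP − Pplat = 28.0 − 10.3 = 17.7 cmH2O, so resistive work = 17.7 × 0.440 = 7.788 L·cmH2O.

7.79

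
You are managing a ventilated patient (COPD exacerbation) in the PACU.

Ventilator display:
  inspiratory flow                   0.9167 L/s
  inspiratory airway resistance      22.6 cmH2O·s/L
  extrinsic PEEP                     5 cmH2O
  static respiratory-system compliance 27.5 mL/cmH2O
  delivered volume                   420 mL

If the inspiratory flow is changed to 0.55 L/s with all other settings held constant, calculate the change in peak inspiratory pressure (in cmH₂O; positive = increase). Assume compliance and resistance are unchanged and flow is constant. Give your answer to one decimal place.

-8.3

PIP = Vt/C + R·V̇ + PEEP (constant-flow equation of motion).
Only the resistive term changes: ΔPIP = R × ΔV̇ = 22.6 × (0.55 − 0.9167) = 22.6 × -0.3667 = -8.287 cmH2O.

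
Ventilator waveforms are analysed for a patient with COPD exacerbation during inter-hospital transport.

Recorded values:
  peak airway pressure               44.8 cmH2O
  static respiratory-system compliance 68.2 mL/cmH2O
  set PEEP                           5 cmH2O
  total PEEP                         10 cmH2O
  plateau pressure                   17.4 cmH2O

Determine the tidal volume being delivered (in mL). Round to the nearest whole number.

505

End-expiratory occlusion gives total PEEP = 10 cmH2O (intrinsic PEEP = 10 − 5 = 5). Use total PEEP for the elastic gradient.
Vt = Cstat × (Pplat − PEEPtotal) = 68.2 × (17.4 − 10) = 68.2 × 7.4 = 504.68 mL.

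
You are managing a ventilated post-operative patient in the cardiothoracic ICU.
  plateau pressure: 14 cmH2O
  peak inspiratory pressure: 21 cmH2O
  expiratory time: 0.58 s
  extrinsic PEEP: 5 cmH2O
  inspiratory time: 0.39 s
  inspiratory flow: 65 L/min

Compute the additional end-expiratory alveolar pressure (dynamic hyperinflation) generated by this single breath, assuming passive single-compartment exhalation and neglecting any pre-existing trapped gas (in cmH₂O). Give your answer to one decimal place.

1.3

Flow: 65 L/min ÷ 60 = 1.0833 L/s.
Vt = flow × Ti = 1.0833 L/s × 0.39 s × 1000 mL/L = 422.49 mL.
R = (PIP − Pplat)/V̇ = (21 − 14) / 1.0833 = 7.0/1.0833 = 6.462 cmH2O·s/L.
C = Vt/(Pplat − PEEP) = 422.49 / (14 − 5) = 422.49/9.0 = 46.943 mL/cmH2O.
τ = R × C = 6.462 × 0.04694 L/cmH2O = 0.3033 s.
Fraction remaining = e^(−Te/τ) = e^(−0.58/0.3033) = 0.1477; trapped volume = 422.49 × 0.1477 = 62.402 mL.
Additional alveolar pressure from trapping ≈ V_trapped / C = 62.402 / 46.943 = 1.329 cmH2O.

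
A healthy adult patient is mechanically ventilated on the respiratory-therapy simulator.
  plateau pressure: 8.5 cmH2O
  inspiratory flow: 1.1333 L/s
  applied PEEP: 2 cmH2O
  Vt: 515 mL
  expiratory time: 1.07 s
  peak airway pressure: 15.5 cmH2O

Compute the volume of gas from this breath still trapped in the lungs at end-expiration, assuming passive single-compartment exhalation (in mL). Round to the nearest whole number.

R = (PIP − Pplat)/V̇ = (15.5 − 8.5) / 1.1333 = 7.0/1.1333 = 6.177 cmH2O·s/L.
C = Vt/(Pplat − PEEP) = 515.0 / (8.5 − 2) = 515.0/6.5 = 79.231 mL/cmH2O.
τ = R × C = 6.177 × 0.07923 L/cmH2O = 0.4894 s.
Fraction remaining = e^(−Te/τ) = e^(−1.07/0.4894) = 0.1123.
Trapped volume = 515.0 × 0.1123 = 57.835 mL.

58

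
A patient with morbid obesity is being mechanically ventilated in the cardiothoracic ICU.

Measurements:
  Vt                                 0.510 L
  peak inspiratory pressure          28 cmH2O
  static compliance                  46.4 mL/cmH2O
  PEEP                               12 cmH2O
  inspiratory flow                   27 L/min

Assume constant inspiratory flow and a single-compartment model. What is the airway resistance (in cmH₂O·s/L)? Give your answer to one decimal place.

11.1

Flow: 27 L/min ÷ 60 = 0.45 L/s.
Equation of motion (constant flow): PIP = Vt/C + R·V̇ + PEEP.
R·V̇ = PIP − Vt/C − PEEP = 28 − 510/46.4 − 12 = 28 − 10.991 − 12 = 5.009 cmH2O.
R = 5.009 / 0.45 = 11.131 cmH2O·s/L.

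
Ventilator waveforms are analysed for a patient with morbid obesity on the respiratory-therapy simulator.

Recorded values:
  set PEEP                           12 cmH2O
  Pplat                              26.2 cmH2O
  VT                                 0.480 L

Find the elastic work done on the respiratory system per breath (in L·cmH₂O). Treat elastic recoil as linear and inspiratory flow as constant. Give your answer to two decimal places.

Elastic work ≈ ½ × (Pplat − PEEP) × Vt = 0.5 × (26.2 − 12) × 0.480 L = 0.5 × 14.2 × 0.480 = 3.408 L·cmH2O.

3.41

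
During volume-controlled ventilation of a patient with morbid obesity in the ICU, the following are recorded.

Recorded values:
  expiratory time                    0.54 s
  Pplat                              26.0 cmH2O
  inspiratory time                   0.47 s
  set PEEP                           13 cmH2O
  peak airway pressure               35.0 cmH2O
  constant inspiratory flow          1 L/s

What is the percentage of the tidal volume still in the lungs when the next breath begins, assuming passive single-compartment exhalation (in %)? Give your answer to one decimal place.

19.0

Vt = flow × Ti = 1 L/s × 0.47 s × 1000 mL/L = 470.0 mL.
R = (PIP − Pplat)/V̇ = (35.0 − 26.0) / 1 = 9.0/1 = 9.0 cmH2O·s/L.
C = Vt/(Pplat − PEEP) = 470.0 / (26.0 − 13) = 470.0/13.0 = 36.154 mL/cmH2O.
τ = R × C = 9.0 × 0.03615 L/cmH2O = 0.3254 s.
Fraction remaining at end-expiration = e^(−Te/τ) = e^(−0.54/0.3254) = 0.1902 → 19.02%.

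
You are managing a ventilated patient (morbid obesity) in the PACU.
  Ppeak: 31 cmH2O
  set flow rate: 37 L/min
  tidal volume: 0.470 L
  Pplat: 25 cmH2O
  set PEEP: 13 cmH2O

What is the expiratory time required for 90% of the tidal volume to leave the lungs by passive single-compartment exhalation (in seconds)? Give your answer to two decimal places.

0.88

Flow: 37 L/min ÷ 60 = 0.6167 L/s.
R = (PIP − Pplat)/V̇ = (31 − 25) / 0.6167 = 6.0/0.6167 = 9.729 cmH2O·s/L.
C = Vt/(Pplat − PEEP) = 470.0 / (25 − 13) = 470.0/12.0 = 39.167 mL/cmH2O.
τ = R × C = 9.729 × 0.03917 L/cmH2O = 0.3811 s.
t = −τ·ln(1 − 0.90) = −0.3811·ln(0.1) = 0.8775 s.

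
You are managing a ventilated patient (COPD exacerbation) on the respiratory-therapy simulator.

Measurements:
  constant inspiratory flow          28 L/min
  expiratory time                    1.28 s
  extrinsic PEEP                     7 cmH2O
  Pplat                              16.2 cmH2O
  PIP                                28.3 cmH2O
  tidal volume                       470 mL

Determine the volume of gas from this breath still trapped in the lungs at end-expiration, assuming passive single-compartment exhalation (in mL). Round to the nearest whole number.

179

Flow: 28 L/min ÷ 60 = 0.4667 L/s.
R = (PIP − Pplat)/V̇ = (28.3 − 16.2) / 0.4667 = 12.1/0.4667 = 25.927 cmH2O·s/L.
C = Vt/(Pplat − PEEP) = 470.0 / (16.2 − 7) = 470.0/9.2 = 51.087 mL/cmH2O.
τ = R × C = 25.927 × 0.05109 L/cmH2O = 1.325 s.
Fraction remaining = e^(−Te/τ) = e^(−1.28/1.325) = 0.3806.
Trapped volume = 470.0 × 0.3806 = 178.88 mL.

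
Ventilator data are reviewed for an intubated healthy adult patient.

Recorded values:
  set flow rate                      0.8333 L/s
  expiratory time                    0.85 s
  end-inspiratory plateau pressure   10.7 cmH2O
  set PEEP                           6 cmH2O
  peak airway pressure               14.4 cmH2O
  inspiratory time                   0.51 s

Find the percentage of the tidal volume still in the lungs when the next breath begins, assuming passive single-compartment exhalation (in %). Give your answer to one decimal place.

Vt = flow × Ti = 0.8333 L/s × 0.51 s × 1000 mL/L = 424.98 mL.
R = (PIP − Pplat)/V̇ = (14.4 − 10.7) / 0.8333 = 3.7/0.8333 = 4.44 cmH2O·s/L.
C = Vt/(Pplat − PEEP) = 424.98 / (10.7 − 6) = 424.98/4.7 = 90.421 mL/cmH2O.
τ = R × C = 4.44 × 0.09042 L/cmH2O = 0.4015 s.
Fraction remaining at end-expiration = e^(−Te/τ) = e^(−0.85/0.4015) = 0.1204 → 12.04%.

12.0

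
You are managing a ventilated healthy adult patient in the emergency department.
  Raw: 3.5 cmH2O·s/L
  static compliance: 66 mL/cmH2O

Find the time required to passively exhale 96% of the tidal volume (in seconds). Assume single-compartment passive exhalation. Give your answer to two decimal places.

0.74

τ = R × C = 3.5 × 66 mL/cmH2O = 3.5 × 0.066 L/cmH2O = 0.231 s.
Exhaled fraction f = 1 − e^(−t/τ) → t = −τ·ln(1 − f) = −0.231·ln(0.04) = 0.7436 s.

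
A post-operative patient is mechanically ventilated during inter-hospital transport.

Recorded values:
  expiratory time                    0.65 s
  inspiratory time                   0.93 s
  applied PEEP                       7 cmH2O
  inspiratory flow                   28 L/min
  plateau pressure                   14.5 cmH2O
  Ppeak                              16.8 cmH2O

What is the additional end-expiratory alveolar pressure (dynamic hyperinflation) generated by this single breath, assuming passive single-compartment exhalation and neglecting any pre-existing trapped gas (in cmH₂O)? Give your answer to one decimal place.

0.8

Flow: 28 L/min ÷ 60 = 0.4667 L/s.
Vt = flow × Ti = 0.4667 L/s × 0.93 s × 1000 mL/L = 434.03 mL.
R = (PIP − Pplat)/V̇ = (16.8 − 14.5) / 0.4667 = 2.3/0.4667 = 4.928 cmH2O·s/L.
C = Vt/(Pplat − PEEP) = 434.03 / (14.5 − 7) = 434.03/7.5 = 57.871 mL/cmH2O.
τ = R × C = 4.928 × 0.05787 L/cmH2O = 0.2852 s.
Fraction remaining = e^(−Te/τ) = e^(−0.65/0.2852) = 0.1024; trapped volume = 434.03 × 0.1024 = 44.445 mL.
Additional alveolar pressure from trapping ≈ V_trapped / C = 44.445 / 57.871 = 0.768 cmH2O.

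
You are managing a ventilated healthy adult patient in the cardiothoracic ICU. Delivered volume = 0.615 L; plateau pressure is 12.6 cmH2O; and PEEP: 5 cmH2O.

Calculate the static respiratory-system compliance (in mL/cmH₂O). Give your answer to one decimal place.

Cstat = Vt / (Pplat − PEEP) = 615 / (12.6 − 5) = 615 / 7.6 = 80.921 mL/cmH2O.

80.9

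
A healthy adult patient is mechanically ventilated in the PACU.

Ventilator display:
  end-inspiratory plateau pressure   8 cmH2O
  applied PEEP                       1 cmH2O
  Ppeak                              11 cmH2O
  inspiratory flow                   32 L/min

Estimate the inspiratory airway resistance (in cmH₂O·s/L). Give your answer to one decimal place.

Flow: 32 L/min ÷ 60 = 0.5333 L/s.
Raw = (PIP − Pplat) / flow = (11 − 8) / 0.5333 = 3.0 / 0.5333 = 5.625 cmH2O·s/L.

5.6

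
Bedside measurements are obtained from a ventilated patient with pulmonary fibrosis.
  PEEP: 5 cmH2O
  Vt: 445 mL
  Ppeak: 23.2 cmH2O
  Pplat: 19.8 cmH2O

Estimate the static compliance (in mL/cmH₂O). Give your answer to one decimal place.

Cstat = Vt / (Pplat − PEEP) = 445 / (19.8 − 5) = 445 / 14.8 = 30.068 mL/cmH2O.

30.1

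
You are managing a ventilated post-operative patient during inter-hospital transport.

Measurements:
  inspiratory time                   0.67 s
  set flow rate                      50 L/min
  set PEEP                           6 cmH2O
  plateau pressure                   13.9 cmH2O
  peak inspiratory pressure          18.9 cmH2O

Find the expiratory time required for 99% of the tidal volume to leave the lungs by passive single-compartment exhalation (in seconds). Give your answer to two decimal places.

1.95

Flow: 50 L/min ÷ 60 = 0.8333 L/s.
Vt = flow × Ti = 0.8333 L/s × 0.67 s × 1000 mL/L = 558.31 mL.
R = (PIP − Pplat)/V̇ = (18.9 − 13.9) / 0.8333 = 5.0/0.8333 = 6.0 cmH2O·s/L.
C = Vt/(Pplat − PEEP) = 558.31 / (13.9 − 6) = 558.31/7.9 = 70.672 mL/cmH2O.
τ = R × C = 6.0 × 0.07067 L/cmH2O = 0.424 s.
t = −τ·ln(1 − 0.99) = −0.424·ln(0.01) = 1.953 s.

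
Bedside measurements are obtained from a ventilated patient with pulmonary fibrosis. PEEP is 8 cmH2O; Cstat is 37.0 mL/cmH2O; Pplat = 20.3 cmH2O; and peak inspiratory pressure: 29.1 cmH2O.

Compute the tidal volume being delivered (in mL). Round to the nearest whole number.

Vt = Cstat × (Pplat − PEEP) = 37.0 × (20.3 − 8) = 37.0 × 12.3 = 455.1 mL.

455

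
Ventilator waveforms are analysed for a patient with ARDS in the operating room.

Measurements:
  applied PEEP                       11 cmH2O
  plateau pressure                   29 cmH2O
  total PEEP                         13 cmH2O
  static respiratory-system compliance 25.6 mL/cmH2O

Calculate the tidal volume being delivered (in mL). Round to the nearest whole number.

410

End-expiratory occlusion gives total PEEP = 13 cmH2O (intrinsic PEEP = 13 − 11 = 2). Use total PEEP for the elastic gradient.
Vt = Cstat × (Pplat − PEEPtotal) = 25.6 × (29 − 13) = 25.6 × 16.0 = 409.6 mL.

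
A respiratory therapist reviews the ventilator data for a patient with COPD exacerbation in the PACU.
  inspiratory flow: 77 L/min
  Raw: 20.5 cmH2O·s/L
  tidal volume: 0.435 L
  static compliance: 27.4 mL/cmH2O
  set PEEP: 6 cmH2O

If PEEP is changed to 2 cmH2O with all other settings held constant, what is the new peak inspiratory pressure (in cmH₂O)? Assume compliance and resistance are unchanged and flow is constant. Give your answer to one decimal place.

44.2

Flow: 77 L/min ÷ 60 = 1.2833 L/s.
PIP = Vt/C + R·V̇ + PEEP (constant-flow equation of motion).
Only the baseline term changes: ΔPIP = ΔPEEP = 2 − 6 = -4.0 cmH2O.
Original PIP = 435/27.4 + 20.5×1.2833 + 6 = 48.184 cmH2O; new PIP = 48.184 + (-4.0) = 44.184 cmH2O.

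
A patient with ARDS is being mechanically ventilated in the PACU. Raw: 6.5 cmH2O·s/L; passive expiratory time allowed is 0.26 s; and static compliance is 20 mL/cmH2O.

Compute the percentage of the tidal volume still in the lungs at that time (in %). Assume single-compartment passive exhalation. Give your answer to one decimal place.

13.5

τ = R × C = 6.5 × 20 mL/cmH2O = 6.5 × 0.020 L/cmH2O = 0.13 s.
Passive exhalation: V(t)/V₀ = e^(−t/τ) = e^(−0.26/0.13) = 0.1353.
Fraction remaining = 0.1353 → 13.53%.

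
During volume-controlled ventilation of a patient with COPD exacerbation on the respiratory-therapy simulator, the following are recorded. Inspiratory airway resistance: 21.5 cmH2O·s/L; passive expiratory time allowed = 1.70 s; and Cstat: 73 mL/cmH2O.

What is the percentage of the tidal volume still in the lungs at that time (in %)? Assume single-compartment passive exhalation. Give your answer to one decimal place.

33.9

τ = R × C = 21.5 × 73 mL/cmH2O = 21.5 × 0.073 L/cmH2O = 1.57 s.
Passive exhalation: V(t)/V₀ = e^(−t/τ) = e^(−1.70/1.57) = 0.3386.
Fraction remaining = 0.3386 → 33.86%.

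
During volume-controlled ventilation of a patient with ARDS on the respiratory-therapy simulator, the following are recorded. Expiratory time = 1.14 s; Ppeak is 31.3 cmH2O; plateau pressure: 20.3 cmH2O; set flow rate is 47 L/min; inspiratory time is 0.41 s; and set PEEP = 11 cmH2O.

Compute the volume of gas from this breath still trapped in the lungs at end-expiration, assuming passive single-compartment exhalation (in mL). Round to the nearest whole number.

Flow: 47 L/min ÷ 60 = 0.7833 L/s.
Vt = flow × Ti = 0.7833 L/s × 0.41 s × 1000 mL/L = 321.15 mL.
R = (PIP − Pplat)/V̇ = (31.3 − 20.3) / 0.7833 = 11.0/0.7833 = 14.043 cmH2O·s/L.
C = Vt/(Pplat − PEEP) = 321.15 / (20.3 − 11) = 321.15/9.3 = 34.532 mL/cmH2O.
τ = R × C = 14.043 × 0.03453 L/cmH2O = 0.4849 s.
Fraction remaining = e^(−Te/τ) = e^(−1.14/0.4849) = 0.09527.
Trapped volume = 321.15 × 0.09527 = 30.596 mL.

31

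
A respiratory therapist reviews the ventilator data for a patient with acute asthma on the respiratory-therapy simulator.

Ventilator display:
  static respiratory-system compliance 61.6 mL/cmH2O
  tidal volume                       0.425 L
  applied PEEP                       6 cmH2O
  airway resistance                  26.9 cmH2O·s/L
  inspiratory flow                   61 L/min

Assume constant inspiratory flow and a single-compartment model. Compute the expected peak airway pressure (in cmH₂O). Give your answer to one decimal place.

40.2

Flow: 61 L/min ÷ 60 = 1.0167 L/s.
Equation of motion (constant flow): PIP = Vt/C + R·V̇ + PEEP.
PIP = 425/61.6 + 26.9×1.0167 + 6 = 6.899 + 27.349 + 6 = 40.248 cmH2O.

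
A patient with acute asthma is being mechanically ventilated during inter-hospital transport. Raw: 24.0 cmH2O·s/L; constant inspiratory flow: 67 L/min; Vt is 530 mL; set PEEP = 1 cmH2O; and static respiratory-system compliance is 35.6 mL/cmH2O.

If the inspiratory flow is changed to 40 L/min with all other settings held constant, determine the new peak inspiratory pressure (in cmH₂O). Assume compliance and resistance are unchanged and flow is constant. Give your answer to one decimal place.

Flow: 67 L/min ÷ 60 = 1.1167 L/s.
New flow: 40 L/min ÷ 60 = 0.6667 L/s.
PIP = Vt/C + R·V̇ + PEEP (constant-flow equation of motion).
Only the resistive term changes: ΔPIP = R × ΔV̇ = 24.0 × (0.6667 − 1.1167) = 24.0 × -0.45 = -10.8 cmH2O.
Original PIP = 530/35.6 + 24.0×1.1167 + 1 = 42.688 cmH2O; new PIP = 42.688 + (-10.8) = 31.888 cmH2O.

31.9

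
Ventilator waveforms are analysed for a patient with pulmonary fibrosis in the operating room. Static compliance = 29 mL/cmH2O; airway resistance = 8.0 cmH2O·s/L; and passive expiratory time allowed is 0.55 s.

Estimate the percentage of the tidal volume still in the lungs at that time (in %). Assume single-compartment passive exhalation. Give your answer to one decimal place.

τ = R × C = 8.0 × 29 mL/cmH2O = 8.0 × 0.029 L/cmH2O = 0.232 s.
Passive exhalation: V(t)/V₀ = e^(−t/τ) = e^(−0.55/0.232) = 0.09342.
Fraction remaining = 0.09342 → 9.342%.

9.3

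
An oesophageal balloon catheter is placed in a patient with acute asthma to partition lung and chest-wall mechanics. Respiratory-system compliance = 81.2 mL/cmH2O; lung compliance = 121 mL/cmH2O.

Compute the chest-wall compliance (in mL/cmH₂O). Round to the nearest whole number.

247

1/Ccw = 1/Crs − 1/CL.
1/Ccw = 1/81.2 − 1/121 = 0.004051.
Ccw = 246.85 mL/cmH2O.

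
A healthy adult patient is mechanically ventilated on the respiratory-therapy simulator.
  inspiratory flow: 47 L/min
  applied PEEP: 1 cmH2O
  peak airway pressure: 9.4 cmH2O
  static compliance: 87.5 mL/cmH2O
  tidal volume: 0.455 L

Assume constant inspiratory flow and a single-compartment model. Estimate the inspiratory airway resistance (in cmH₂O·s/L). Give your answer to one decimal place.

Flow: 47 L/min ÷ 60 = 0.7833 L/s.
Equation of motion (constant flow): PIP = Vt/C + R·V̇ + PEEP.
R·V̇ = PIP − Vt/C − PEEP = 9.4 − 455/87.5 − 1 = 9.4 − 5.2 − 1 = 3.2 cmH2O.
R = 3.2 / 0.7833 = 4.085 cmH2O·s/L.

4.1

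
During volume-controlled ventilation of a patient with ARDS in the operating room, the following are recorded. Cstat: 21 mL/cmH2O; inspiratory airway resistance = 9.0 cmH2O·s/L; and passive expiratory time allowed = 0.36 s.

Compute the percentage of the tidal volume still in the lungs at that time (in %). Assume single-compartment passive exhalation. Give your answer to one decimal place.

14.9

τ = R × C = 9.0 × 21 mL/cmH2O = 9.0 × 0.021 L/cmH2O = 0.189 s.
Passive exhalation: V(t)/V₀ = e^(−t/τ) = e^(−0.36/0.189) = 0.1489.
Fraction remaining = 0.1489 → 14.89%.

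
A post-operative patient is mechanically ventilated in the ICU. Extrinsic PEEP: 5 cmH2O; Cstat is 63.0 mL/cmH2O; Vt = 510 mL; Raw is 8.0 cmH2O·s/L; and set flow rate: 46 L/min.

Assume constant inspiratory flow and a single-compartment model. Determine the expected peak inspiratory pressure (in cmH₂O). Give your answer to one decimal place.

19.2

Flow: 46 L/min ÷ 60 = 0.7667 L/s.
Equation of motion (constant flow): PIP = Vt/C + R·V̇ + PEEP.
PIP = 510/63.0 + 8.0×0.7667 + 5 = 8.095 + 6.134 + 5 = 19.229 cmH2O.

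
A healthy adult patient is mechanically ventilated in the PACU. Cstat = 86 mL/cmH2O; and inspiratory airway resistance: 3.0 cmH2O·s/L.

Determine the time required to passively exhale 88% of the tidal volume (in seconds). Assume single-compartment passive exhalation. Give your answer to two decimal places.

0.55

τ = R × C = 3.0 × 86 mL/cmH2O = 3.0 × 0.086 L/cmH2O = 0.258 s.
Exhaled fraction f = 1 − e^(−t/τ) → t = −τ·ln(1 − f) = −0.258·ln(0.12) = 0.547 s.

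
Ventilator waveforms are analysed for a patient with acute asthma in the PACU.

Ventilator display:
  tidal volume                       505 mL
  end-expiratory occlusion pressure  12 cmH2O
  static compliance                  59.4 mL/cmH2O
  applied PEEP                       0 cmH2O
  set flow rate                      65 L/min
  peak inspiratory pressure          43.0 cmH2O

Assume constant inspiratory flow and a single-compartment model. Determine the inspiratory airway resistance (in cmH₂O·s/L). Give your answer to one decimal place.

Flow: 65 L/min ÷ 60 = 1.0833 L/s.
Total PEEP = 12 cmH2O (set 0 + intrinsic 12); this is the baseline alveolar pressure.
Equation of motion (constant flow): PIP = Vt/C + R·V̇ + PEEP.
R·V̇ = PIP − Vt/C − PEEP = 43.0 − 505/59.4 − 12 = 43.0 − 8.502 − 12 = 22.498 cmH2O.
R = 22.498 / 1.0833 = 20.768 cmH2O·s/L.

20.8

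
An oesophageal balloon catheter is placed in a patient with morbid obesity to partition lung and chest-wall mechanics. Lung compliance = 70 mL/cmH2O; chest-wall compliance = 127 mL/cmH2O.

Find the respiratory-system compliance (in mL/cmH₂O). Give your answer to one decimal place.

45.1

Lung and chest wall are elastances in series: 1/Crs = 1/CL + 1/Ccw.
1/Crs = 1/70 + 1/127 = 0.02216.
Crs = 45.126 mL/cmH2O.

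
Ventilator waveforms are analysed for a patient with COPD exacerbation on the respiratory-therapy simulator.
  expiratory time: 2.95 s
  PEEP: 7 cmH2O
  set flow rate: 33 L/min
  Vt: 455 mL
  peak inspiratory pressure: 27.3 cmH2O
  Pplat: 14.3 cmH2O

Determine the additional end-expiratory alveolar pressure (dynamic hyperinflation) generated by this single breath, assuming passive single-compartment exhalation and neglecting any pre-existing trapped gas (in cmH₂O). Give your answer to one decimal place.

Flow: 33 L/min ÷ 60 = 0.55 L/s.
R = (PIP − Pplat)/V̇ = (27.3 − 14.3) / 0.55 = 13.0/0.55 = 23.636 cmH2O·s/L.
C = Vt/(Pplat − PEEP) = 455.0 / (14.3 − 7) = 455.0/7.3 = 62.329 mL/cmH2O.
τ = R × C = 23.636 × 0.06233 L/cmH2O = 1.473 s.
Fraction remaining = e^(−Te/τ) = e^(−2.95/1.473) = 0.135; trapped volume = 455.0 × 0.135 = 61.425 mL.
Additional alveolar pressure from trapping ≈ V_trapped / C = 61.425 / 62.329 = 0.9855 cmH2O.

1.0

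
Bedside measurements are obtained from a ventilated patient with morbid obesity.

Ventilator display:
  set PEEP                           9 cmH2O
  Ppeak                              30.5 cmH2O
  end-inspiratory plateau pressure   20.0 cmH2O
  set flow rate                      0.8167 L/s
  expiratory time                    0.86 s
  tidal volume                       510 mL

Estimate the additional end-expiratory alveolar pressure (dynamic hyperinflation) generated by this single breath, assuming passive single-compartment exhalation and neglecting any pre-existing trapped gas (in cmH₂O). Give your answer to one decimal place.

R = (PIP − Pplat)/V̇ = (30.5 − 20.0) / 0.8167 = 10.5/0.8167 = 12.857 cmH2O·s/L.
C = Vt/(Pplat − PEEP) = 510.0 / (20.0 − 9) = 510.0/11.0 = 46.364 mL/cmH2O.
τ = R × C = 12.857 × 0.04636 L/cmH2O = 0.5961 s.
Fraction remaining = e^(−Te/τ) = e^(−0.86/0.5961) = 0.2363; trapped volume = 510.0 × 0.2363 = 120.51 mL.
Additional alveolar pressure from trapping ≈ V_trapped / C = 120.51 / 46.364 = 2.599 cmH2O.

2.6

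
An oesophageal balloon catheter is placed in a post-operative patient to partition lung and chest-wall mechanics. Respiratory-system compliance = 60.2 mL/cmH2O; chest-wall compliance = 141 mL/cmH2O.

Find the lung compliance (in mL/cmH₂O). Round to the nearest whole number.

105

1/CL = 1/Crs − 1/Ccw.
1/CL = 1/60.2 − 1/141 = 0.009519.
CL = 105.05 mL/cmH2O.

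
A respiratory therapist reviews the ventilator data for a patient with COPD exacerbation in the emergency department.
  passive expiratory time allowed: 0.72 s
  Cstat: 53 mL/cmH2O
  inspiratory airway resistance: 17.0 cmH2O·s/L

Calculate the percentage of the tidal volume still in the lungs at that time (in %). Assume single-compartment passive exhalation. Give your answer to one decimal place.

45.0

τ = R × C = 17.0 × 53 mL/cmH2O = 17.0 × 0.053 L/cmH2O = 0.901 s.
Passive exhalation: V(t)/V₀ = e^(−t/τ) = e^(−0.72/0.901) = 0.4497.
Fraction remaining = 0.4497 → 44.97%.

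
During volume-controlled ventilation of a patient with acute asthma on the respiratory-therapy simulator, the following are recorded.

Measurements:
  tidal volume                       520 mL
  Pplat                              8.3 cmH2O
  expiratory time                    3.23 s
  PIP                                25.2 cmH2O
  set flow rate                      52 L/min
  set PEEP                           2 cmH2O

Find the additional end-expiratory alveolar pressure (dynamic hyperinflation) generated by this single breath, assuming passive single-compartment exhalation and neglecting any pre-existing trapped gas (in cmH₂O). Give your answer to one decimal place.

0.8

Flow: 52 L/min ÷ 60 = 0.8667 L/s.
R = (PIP − Pplat)/V̇ = (25.2 − 8.3) / 0.8667 = 16.9/0.8667 = 19.499 cmH2O·s/L.
C = Vt/(Pplat − PEEP) = 520.0 / (8.3 − 2) = 520.0/6.3 = 82.54 mL/cmH2O.
τ = R × C = 19.499 × 0.08254 L/cmH2O = 1.609 s.
Fraction remaining = e^(−Te/τ) = e^(−3.23/1.609) = 0.1343; trapped volume = 520.0 × 0.1343 = 69.836 mL.
Additional alveolar pressure from trapping ≈ V_trapped / C = 69.836 / 82.54 = 0.8461 cmH2O.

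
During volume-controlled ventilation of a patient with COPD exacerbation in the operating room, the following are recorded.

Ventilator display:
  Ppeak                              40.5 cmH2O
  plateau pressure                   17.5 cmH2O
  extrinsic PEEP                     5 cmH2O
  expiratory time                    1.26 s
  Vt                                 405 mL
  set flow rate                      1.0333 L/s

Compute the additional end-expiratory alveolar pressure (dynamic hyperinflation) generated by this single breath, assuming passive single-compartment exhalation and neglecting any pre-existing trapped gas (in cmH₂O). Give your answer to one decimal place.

2.2

R = (PIP − Pplat)/V̇ = (40.5 − 17.5) / 1.0333 = 23.0/1.0333 = 22.259 cmH2O·s/L.
C = Vt/(Pplat − PEEP) = 405.0 / (17.5 − 5) = 405.0/12.5 = 32.4 mL/cmH2O.
τ = R × C = 22.259 × 0.0324 L/cmH2O = 0.7212 s.
Fraction remaining = e^(−Te/τ) = e^(−1.26/0.7212) = 0.1743; trapped volume = 405.0 × 0.1743 = 70.592 mL.
Additional alveolar pressure from trapping ≈ V_trapped / C = 70.592 / 32.4 = 2.179 cmH2O.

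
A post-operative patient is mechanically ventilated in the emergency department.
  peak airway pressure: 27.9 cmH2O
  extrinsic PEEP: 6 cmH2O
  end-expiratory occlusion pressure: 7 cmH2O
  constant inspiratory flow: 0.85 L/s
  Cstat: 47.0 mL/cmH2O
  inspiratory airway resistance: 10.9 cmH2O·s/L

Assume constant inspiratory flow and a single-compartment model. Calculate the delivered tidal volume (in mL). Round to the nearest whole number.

Total PEEP = 7 cmH2O (set 6 + intrinsic 1); this is the baseline alveolar pressure.
Equation of motion (constant flow): PIP = Vt/C + R·V̇ + PEEP.
Vt/C = PIP − R·V̇ − PEEP = 27.9 − 9.265 − 7 = 11.635 cmH2O.
Vt = C × 11.635 = 47.0 × 11.635 = 546.85 mL.

547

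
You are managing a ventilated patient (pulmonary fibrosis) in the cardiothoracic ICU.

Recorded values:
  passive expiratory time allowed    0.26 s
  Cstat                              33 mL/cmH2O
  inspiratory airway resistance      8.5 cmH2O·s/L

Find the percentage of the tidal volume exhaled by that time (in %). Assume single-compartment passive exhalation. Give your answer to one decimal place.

τ = R × C = 8.5 × 33 mL/cmH2O = 8.5 × 0.033 L/cmH2O = 0.2805 s.
Passive exhalation: V(t)/V₀ = e^(−t/τ) = e^(−0.26/0.2805) = 0.3958.
Fraction exhaled = 1 − 0.3958 = 0.6042 → 60.42%.

60.4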